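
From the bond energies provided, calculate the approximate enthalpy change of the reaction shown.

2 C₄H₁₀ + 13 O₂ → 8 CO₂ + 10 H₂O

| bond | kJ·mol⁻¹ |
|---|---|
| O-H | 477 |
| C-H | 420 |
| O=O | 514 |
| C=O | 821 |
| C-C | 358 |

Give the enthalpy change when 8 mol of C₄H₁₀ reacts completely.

ΔH = −21784 kJ

Bonds broken (reactants):
  C-C: 6 × 358 = 2148
  C-H: 20 × 420 = 8400
  O=O: 13 × 514 = 6682
  Σ(broken) = 17230 kJ
Bonds formed (products):
  C=O: 16 × 821 = 13136
  O-H: 20 × 477 = 9540
  Σ(formed) = 22676 kJ
ΔH = Σ(broken) − Σ(formed) = 17230 − 22676 = −5446 kJ
For 4× the reaction as written: 4 × (−5446) = −21784 kJ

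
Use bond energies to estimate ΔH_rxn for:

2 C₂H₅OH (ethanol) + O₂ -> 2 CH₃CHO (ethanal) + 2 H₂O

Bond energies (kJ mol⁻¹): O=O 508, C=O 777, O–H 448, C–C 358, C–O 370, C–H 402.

ΔH ≈ −398 kJ

Bonds broken (reactants):
  C–C: 2 × 358 = 716
  C–H: 10 × 402 = 4020
  C–O: 2 × 370 = 740
  O–H: 2 × 448 = 896
  O=O: 1 × 508 = 508
  Σ(broken) = 6880 kJ
Bonds formed (products):
  C–C: 2 × 358 = 716
  C–H: 8 × 402 = 3216
  C=O: 2 × 777 = 1554
  O–H: 4 × 448 = 1792
  Σ(formed) = 7278 kJ
ΔH = Σ(broken) − Σ(formed) = 6880 − 7278 = −398 kJ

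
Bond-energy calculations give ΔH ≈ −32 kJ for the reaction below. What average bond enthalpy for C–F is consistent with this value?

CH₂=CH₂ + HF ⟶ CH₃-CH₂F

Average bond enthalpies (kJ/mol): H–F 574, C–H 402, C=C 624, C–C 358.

D(C–F) ≈ 470 kJ/mol

Let D be the C–F bond energy.
Σ(broken) = 4×402 + 1×624 + 1×574 = 2806
Σ(formed) = 1×358 + 1×D + 5×402 = 2368 + D
ΔH = Σ(broken) − Σ(formed) = (2806) − (2368 + D) = +438 − D
Setting this equal to −32 kJ gives D = 470 kJ/mol.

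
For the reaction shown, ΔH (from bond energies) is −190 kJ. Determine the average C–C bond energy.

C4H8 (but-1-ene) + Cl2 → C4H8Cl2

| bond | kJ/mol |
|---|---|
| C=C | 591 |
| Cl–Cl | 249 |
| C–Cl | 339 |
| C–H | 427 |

Let D be the C–C bond energy.
Σ(broken) = 2×D + 8×427 + 1×591 + 1×249 = 4256 + 2D
Σ(formed) = 3×D + 2×339 + 8×427 = 4094 + 3D
ΔH = Σ(broken) − Σ(formed) = (4256 + 2D) − (4094 + 3D) = +162 − D
Setting this equal to −190 kJ gives D = 352 kJ/mol.

D(C–C) ≈ 352 kJ/mol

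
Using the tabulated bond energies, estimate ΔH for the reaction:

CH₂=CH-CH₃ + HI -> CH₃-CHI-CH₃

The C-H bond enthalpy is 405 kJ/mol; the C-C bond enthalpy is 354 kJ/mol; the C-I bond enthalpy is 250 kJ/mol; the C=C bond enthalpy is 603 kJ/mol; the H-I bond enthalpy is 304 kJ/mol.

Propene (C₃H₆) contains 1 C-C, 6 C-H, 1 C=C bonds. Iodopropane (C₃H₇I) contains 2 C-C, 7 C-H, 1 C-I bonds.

Bonds broken (reactants):
  C-C: 1 × 354 = 354
  C-H: 6 × 405 = 2430
  C=C: 1 × 603 = 603
  H-I: 1 × 304 = 304
  Σ(broken) = 3691 kJ
Bonds formed (products):
  C-C: 2 × 354 = 708
  C-H: 7 × 405 = 2835
  C-I: 1 × 250 = 250
  Σ(formed) = 3793 kJ
ΔH = Σ(broken) − Σ(formed) = 3691 − 3793 = −102 kJ

ΔH ≈ −102 kJ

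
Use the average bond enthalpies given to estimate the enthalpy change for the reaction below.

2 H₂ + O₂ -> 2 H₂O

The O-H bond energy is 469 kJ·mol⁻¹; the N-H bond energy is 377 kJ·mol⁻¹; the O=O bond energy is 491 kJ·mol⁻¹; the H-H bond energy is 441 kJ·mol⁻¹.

Bonds broken (reactants):
  H-H: 2 × 441 = 882
  O=O: 1 × 491 = 491
  Σ(broken) = 1373 kJ
Bonds formed (products):
  O-H: 4 × 469 = 1876
  Σ(formed) = 1876 kJ
ΔH = Σ(broken) − Σ(formed) = 1373 − 1876 = −503 kJ

ΔH ≈ −503 kJ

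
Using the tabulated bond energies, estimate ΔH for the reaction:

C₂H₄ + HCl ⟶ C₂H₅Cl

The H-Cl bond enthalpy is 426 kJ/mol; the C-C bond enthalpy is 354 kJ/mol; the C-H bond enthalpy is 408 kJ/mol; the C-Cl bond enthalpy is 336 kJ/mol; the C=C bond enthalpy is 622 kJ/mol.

Bonds broken (reactants):
  C-H: 4 × 408 = 1632
  C=C: 1 × 622 = 622
  H-Cl: 1 × 426 = 426
  Σ(broken) = 2680 kJ
Bonds formed (products):
  C-C: 1 × 354 = 354
  C-Cl: 1 × 336 = 336
  C-H: 5 × 408 = 2040
  Σ(formed) = 2730 kJ
ΔH = Σ(broken) − Σ(formed) = 2680 − 2730 = −50 kJ

ΔH ≈ −50 kJ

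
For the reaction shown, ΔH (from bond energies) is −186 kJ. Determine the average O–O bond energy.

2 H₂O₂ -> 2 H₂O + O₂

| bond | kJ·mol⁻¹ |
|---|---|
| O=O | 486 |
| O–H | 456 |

Let D be the O–O bond energy.
Σ(broken) = 4×456 + 2×D = 1824 + 2D
Σ(formed) = 4×456 + 1×486 = 2310
ΔH = Σ(broken) − Σ(formed) = (1824 + 2D) − (2310) = −486 + 2D
Setting this equal to −186 kJ gives 2D = 300, so D = 150 kJ/mol.

D(O–O) ≈ 150 kJ/mol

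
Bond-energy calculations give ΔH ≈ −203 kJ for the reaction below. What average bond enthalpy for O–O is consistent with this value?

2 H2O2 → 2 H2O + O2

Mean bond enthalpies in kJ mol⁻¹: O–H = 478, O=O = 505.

D(O–O) ≈ 151 kJ/mol

Let D be the O–O bond energy.
Σ(broken) = 4×478 + 2×D = 1912 + 2D
Σ(formed) = 4×478 + 1×505 = 2417
ΔH = Σ(broken) − Σ(formed) = (1912 + 2D) − (2417) = −505 + 2D
Setting this equal to −203 kJ gives 2D = 302, so D = 151 kJ/mol.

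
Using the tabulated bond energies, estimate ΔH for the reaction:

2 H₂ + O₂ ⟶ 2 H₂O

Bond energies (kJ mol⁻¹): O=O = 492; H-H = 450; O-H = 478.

ΔH ≈ −520 kJ

Bonds broken (reactants):
  H-H: 2 × 450 = 900
  O=O: 1 × 492 = 492
  Σ(broken) = 1392 kJ
Bonds formed (products):
  O-H: 4 × 478 = 1912
  Σ(formed) = 1912 kJ
ΔH = Σ(broken) − Σ(formed) = 1392 − 1912 = −520 kJ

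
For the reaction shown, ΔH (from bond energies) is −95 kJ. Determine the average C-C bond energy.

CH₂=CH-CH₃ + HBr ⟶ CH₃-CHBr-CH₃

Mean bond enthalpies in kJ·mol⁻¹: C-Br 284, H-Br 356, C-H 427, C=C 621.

D(C-C) ≈ 361 kJ/mol

Let D be the C-C bond energy.
Σ(broken) = 1×D + 6×427 + 1×621 + 1×356 = 3539 + D
Σ(formed) = 1×284 + 2×D + 7×427 = 3273 + 2D
ΔH = Σ(broken) − Σ(formed) = (3539 + D) − (3273 + 2D) = +266 − D
Setting this equal to −95 kJ gives D = 361 kJ/mol.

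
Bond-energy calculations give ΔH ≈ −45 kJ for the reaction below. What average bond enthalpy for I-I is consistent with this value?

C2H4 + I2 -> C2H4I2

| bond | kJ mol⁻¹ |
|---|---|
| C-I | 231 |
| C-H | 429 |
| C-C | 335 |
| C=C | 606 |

D(I-I) ≈ 146 kJ/mol

Let D be the I-I bond energy.
Σ(broken) = 4×429 + 1×606 + 1×D = 2322 + D
Σ(formed) = 1×335 + 4×429 + 2×231 = 2513
ΔH = Σ(broken) − Σ(formed) = (2322 + D) − (2513) = −191 + D
Setting this equal to −45 kJ gives D = 146 kJ/mol.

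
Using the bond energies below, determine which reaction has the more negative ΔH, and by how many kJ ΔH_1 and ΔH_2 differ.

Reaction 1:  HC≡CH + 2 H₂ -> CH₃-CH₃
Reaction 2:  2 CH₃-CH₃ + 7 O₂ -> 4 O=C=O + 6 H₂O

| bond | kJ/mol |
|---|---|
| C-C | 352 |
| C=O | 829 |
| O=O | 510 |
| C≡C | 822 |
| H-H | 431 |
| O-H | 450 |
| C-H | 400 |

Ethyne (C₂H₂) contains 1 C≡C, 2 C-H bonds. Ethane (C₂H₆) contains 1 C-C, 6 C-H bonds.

Reaction 1:
  Bonds broken (reactants):
    C≡C: 1 × 822 = 822
    C-H: 2 × 400 = 800
    H-H: 2 × 431 = 862
    Σ(broken) = 2484 kJ
  Bonds formed (products):
    C-C: 1 × 352 = 352
    C-H: 6 × 400 = 2400
    Σ(formed) = 2752 kJ
  ΔH_1 = 2484 − 2752 = −268 kJ
Reaction 2:
  Bonds broken (reactants):
    C-C: 2 × 352 = 704
    C-H: 12 × 400 = 4800
    O=O: 7 × 510 = 3570
    Σ(broken) = 9074 kJ
  Bonds formed (products):
    C=O: 8 × 829 = 6632
    O-H: 12 × 450 = 5400
    Σ(formed) = 12032 kJ
  ΔH_2 = 9074 − 12032 = −2958 kJ
ΔH_1 − ΔH_2 = +2690 kJ, so reaction 2 has the more negative ΔH; |ΔH_1 − ΔH_2| = 2690 kJ.

Reaction 2, by 2690 kJ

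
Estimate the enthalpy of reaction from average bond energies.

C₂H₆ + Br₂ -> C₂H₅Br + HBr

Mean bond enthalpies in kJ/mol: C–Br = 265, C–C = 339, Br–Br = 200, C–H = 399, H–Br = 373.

Bonds broken (reactants):
  Br–Br: 1 × 200 = 200
  C–C: 1 × 339 = 339
  C–H: 6 × 399 = 2394
  Σ(broken) = 2933 kJ
Bonds formed (products):
  C–Br: 1 × 265 = 265
  C–C: 1 × 339 = 339
  C–H: 5 × 399 = 1995
  H–Br: 1 × 373 = 373
  Σ(formed) = 2972 kJ
ΔH = Σ(broken) − Σ(formed) = 2933 − 2972 = −39 kJ

ΔH ≈ −39 kJ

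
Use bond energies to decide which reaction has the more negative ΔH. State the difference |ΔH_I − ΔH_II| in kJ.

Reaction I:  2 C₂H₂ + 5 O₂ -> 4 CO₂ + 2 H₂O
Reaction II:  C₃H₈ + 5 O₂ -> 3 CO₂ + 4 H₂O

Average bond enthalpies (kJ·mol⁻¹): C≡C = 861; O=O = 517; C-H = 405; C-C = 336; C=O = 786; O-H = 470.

Reaction I, by 262 kJ

Reaction I:
  Bonds broken (reactants):
    C≡C: 2 × 861 = 1722
    C-H: 4 × 405 = 1620
    O=O: 5 × 517 = 2585
    Σ(broken) = 5927 kJ
  Bonds formed (products):
    C=O: 8 × 786 = 6288
    O-H: 4 × 470 = 1880
    Σ(formed) = 8168 kJ
  ΔH_I = 5927 − 8168 = −2241 kJ
Reaction II:
  Bonds broken (reactants):
    C-C: 2 × 336 = 672
    C-H: 8 × 405 = 3240
    O=O: 5 × 517 = 2585
    Σ(broken) = 6497 kJ
  Bonds formed (products):
    C=O: 6 × 786 = 4716
    O-H: 8 × 470 = 3760
    Σ(formed) = 8476 kJ
  ΔH_II = 6497 − 8476 = −1979 kJ
ΔH_I − ΔH_II = −262 kJ, so reaction I has the more negative ΔH; |ΔH_I − ΔH_II| = 262 kJ.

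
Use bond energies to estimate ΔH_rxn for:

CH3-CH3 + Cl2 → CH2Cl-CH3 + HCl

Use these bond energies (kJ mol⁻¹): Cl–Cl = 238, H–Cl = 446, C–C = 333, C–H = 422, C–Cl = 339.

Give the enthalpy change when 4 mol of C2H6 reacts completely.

Bonds broken (reactants):
  C–C: 1 × 333 = 333
  C–H: 6 × 422 = 2532
  Cl–Cl: 1 × 238 = 238
  Σ(broken) = 3103 kJ
Bonds formed (products):
  C–C: 1 × 333 = 333
  C–Cl: 1 × 339 = 339
  C–H: 5 × 422 = 2110
  H–Cl: 1 × 446 = 446
  Σ(formed) = 3228 kJ
ΔH = Σ(broken) − Σ(formed) = 3103 − 3228 = −125 kJ
For 4× the reaction as written: 4 × (−125) = −500 kJ

ΔH = −500 kJ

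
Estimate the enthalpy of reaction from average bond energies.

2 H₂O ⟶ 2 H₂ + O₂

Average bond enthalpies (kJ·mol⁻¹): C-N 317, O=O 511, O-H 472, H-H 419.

ΔH ≈ +539 kJ

Bonds broken (reactants):
  O-H: 4 × 472 = 1888
  Σ(broken) = 1888 kJ
Bonds formed (products):
  H-H: 2 × 419 = 838
  O=O: 1 × 511 = 511
  Σ(formed) = 1349 kJ
ΔH = Σ(broken) − Σ(formed) = 1888 − 1349 = +539 kJ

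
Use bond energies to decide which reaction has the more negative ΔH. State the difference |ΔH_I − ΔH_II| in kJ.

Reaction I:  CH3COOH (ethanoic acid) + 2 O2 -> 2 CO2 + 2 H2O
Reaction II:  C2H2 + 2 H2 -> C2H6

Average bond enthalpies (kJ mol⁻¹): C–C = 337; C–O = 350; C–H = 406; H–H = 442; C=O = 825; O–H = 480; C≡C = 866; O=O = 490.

Reaction I, by 819 kJ

Reaction I:
  Bonds broken (reactants):
    C–C: 1 × 337 = 337
    C–H: 3 × 406 = 1218
    C–O: 1 × 350 = 350
    C=O: 1 × 825 = 825
    O–H: 1 × 480 = 480
    O=O: 2 × 490 = 980
    Σ(broken) = 4190 kJ
  Bonds formed (products):
    C=O: 4 × 825 = 3300
    O–H: 4 × 480 = 1920
    Σ(formed) = 5220 kJ
  ΔH_I = 4190 − 5220 = −1030 kJ
Reaction II:
  Bonds broken (reactants):
    C≡C: 1 × 866 = 866
    C–H: 2 × 406 = 812
    H–H: 2 × 442 = 884
    Σ(broken) = 2562 kJ
  Bonds formed (products):
    C–C: 1 × 337 = 337
    C–H: 6 × 406 = 2436
    Σ(formed) = 2773 kJ
  ΔH_II = 2562 − 2773 = −211 kJ
ΔH_I − ΔH_II = −819 kJ, so reaction I has the more negative ΔH; |ΔH_I − ΔH_II| = 819 kJ.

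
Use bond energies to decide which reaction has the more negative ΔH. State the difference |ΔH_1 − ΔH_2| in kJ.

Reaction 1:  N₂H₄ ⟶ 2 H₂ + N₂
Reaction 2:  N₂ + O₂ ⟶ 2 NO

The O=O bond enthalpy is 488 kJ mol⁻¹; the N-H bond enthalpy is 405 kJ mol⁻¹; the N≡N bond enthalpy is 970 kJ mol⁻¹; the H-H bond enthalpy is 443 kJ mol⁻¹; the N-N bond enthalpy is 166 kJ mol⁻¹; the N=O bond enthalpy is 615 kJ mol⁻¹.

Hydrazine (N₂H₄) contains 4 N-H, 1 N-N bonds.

Reaction 1:
  Bonds broken (reactants):
    N-H: 4 × 405 = 1620
    N-N: 1 × 166 = 166
    Σ(broken) = 1786 kJ
  Bonds formed (products):
    H-H: 2 × 443 = 886
    N≡N: 1 × 970 = 970
    Σ(formed) = 1856 kJ
  ΔH_1 = 1786 − 1856 = −70 kJ
Reaction 2:
  Bonds broken (reactants):
    N≡N: 1 × 970 = 970
    O=O: 1 × 488 = 488
    Σ(broken) = 1458 kJ
  Bonds formed (products):
    N=O: 2 × 615 = 1230
    Σ(formed) = 1230 kJ
  ΔH_2 = 1458 − 1230 = +228 kJ
ΔH_1 − ΔH_2 = −298 kJ, so reaction 1 has the more negative ΔH; |ΔH_1 − ΔH_2| = 298 kJ.

Reaction 1, by 298 kJ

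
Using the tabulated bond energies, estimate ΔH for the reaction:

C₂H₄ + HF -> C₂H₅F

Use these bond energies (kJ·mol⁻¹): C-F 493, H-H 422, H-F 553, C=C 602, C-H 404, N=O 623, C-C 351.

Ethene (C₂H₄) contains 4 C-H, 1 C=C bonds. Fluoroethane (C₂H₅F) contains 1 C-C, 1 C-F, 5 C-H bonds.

ΔH ≈ −93 kJ

Bonds broken (reactants):
  C-H: 4 × 404 = 1616
  C=C: 1 × 602 = 602
  H-F: 1 × 553 = 553
  Σ(broken) = 2771 kJ
Bonds formed (products):
  C-C: 1 × 351 = 351
  C-F: 1 × 493 = 493
  C-H: 5 × 404 = 2020
  Σ(formed) = 2864 kJ
ΔH = Σ(broken) − Σ(formed) = 2771 − 2864 = −93 kJ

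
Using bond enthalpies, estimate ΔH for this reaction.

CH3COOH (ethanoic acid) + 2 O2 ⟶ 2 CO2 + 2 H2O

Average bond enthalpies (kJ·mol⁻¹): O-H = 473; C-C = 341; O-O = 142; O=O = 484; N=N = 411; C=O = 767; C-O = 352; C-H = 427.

ΔH ≈ −778 kJ

Bonds broken (reactants):
  C-C: 1 × 341 = 341
  C-H: 3 × 427 = 1281
  C-O: 1 × 352 = 352
  C=O: 1 × 767 = 767
  O-H: 1 × 473 = 473
  O=O: 2 × 484 = 968
  Σ(broken) = 4182 kJ
Bonds formed (products):
  C=O: 4 × 767 = 3068
  O-H: 4 × 473 = 1892
  Σ(formed) = 4960 kJ
ΔH = Σ(broken) − Σ(formed) = 4182 − 4960 = −778 kJ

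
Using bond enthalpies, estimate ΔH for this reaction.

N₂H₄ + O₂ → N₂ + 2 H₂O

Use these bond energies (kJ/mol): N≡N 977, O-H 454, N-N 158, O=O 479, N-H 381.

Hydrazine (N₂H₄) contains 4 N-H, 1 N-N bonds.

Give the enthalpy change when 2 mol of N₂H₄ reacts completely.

Bonds broken (reactants):
  N-H: 4 × 381 = 1524
  N-N: 1 × 158 = 158
  O=O: 1 × 479 = 479
  Σ(broken) = 2161 kJ
Bonds formed (products):
  N≡N: 1 × 977 = 977
  O-H: 4 × 454 = 1816
  Σ(formed) = 2793 kJ
ΔH = Σ(broken) − Σ(formed) = 2161 − 2793 = −632 kJ
For 2× the reaction as written: 2 × (−632) = −1264 kJ

ΔH = −1264 kJ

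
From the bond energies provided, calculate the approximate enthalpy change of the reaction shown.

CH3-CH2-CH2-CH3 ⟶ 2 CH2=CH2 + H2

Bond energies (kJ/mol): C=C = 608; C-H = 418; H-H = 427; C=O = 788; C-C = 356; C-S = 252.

Bonds broken (reactants):
  C-C: 3 × 356 = 1068
  C-H: 10 × 418 = 4180
  Σ(broken) = 5248 kJ
Bonds formed (products):
  C-H: 8 × 418 = 3344
  C=C: 2 × 608 = 1216
  H-H: 1 × 427 = 427
  Σ(formed) = 4987 kJ
ΔH = Σ(broken) − Σ(formed) = 5248 − 4987 = +261 kJ

ΔH ≈ +261 kJ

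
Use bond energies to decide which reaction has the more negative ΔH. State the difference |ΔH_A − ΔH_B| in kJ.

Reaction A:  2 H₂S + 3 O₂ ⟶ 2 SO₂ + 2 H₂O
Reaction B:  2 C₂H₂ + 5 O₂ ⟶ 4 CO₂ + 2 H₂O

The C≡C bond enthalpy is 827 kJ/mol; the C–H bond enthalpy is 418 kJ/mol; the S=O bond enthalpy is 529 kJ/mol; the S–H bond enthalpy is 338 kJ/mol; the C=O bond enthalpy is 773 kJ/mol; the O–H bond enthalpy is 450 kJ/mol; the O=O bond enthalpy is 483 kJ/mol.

Reaction B, by 1128 kJ

Reaction A:
  Bonds broken (reactants):
    O=O: 3 × 483 = 1449
    S–H: 4 × 338 = 1352
    Σ(broken) = 2801 kJ
  Bonds formed (products):
    O–H: 4 × 450 = 1800
    S=O: 4 × 529 = 2116
    Σ(formed) = 3916 kJ
  ΔH_A = 2801 − 3916 = −1115 kJ
Reaction B:
  Bonds broken (reactants):
    C≡C: 2 × 827 = 1654
    C–H: 4 × 418 = 1672
    O=O: 5 × 483 = 2415
    Σ(broken) = 5741 kJ
  Bonds formed (products):
    C=O: 8 × 773 = 6184
    O–H: 4 × 450 = 1800
    Σ(formed) = 7984 kJ
  ΔH_B = 5741 − 7984 = −2243 kJ
ΔH_A − ΔH_B = +1128 kJ, so reaction B has the more negative ΔH; |ΔH_A − ΔH_B| = 1128 kJ.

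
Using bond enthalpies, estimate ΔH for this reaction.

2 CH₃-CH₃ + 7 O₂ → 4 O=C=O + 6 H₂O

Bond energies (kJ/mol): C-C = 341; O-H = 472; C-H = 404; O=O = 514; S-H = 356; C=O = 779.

ΔH ≈ −2768 kJ

Bonds broken (reactants):
  C-C: 2 × 341 = 682
  C-H: 12 × 404 = 4848
  O=O: 7 × 514 = 3598
  Σ(broken) = 9128 kJ
Bonds formed (products):
  C=O: 8 × 779 = 6232
  O-H: 12 × 472 = 5664
  Σ(formed) = 11896 kJ
ΔH = Σ(broken) − Σ(formed) = 9128 − 11896 = −2768 kJ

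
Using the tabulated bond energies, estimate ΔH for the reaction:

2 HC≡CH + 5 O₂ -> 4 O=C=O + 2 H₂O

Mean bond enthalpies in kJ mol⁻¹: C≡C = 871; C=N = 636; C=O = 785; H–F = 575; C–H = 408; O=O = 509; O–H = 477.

Bonds broken (reactants):
  C≡C: 2 × 871 = 1742
  C–H: 4 × 408 = 1632
  O=O: 5 × 509 = 2545
  Σ(broken) = 5919 kJ
Bonds formed (products):
  C=O: 8 × 785 = 6280
  O–H: 4 × 477 = 1908
  Σ(formed) = 8188 kJ
ΔH = Σ(broken) − Σ(formed) = 5919 − 8188 = −2269 kJ

ΔH ≈ −2269 kJ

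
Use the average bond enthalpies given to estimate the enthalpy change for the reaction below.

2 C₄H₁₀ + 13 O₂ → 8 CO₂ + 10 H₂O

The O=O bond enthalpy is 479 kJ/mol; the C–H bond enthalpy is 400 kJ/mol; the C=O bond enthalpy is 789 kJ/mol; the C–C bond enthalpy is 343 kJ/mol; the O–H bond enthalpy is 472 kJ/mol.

ΔH ≈ −5779 kJ

Bonds broken (reactants):
  C–C: 6 × 343 = 2058
  C–H: 20 × 400 = 8000
  O=O: 13 × 479 = 6227
  Σ(broken) = 16285 kJ
Bonds formed (products):
  C=O: 16 × 789 = 12624
  O–H: 20 × 472 = 9440
  Σ(formed) = 22064 kJ
ΔH = Σ(broken) − Σ(formed) = 16285 − 22064 = −5779 kJ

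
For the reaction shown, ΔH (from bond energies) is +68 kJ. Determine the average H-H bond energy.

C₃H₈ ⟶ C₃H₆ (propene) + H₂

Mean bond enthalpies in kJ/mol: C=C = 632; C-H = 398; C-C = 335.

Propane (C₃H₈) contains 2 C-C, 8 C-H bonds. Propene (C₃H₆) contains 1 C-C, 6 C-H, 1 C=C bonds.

D(H-H) ≈ 431 kJ/mol

Let D be the H-H bond energy.
Σ(broken) = 2×335 + 8×398 = 3854
Σ(formed) = 1×335 + 6×398 + 1×632 + 1×D = 3355 + D
ΔH = Σ(broken) − Σ(formed) = (3854) − (3355 + D) = +499 − D
Setting this equal to +68 kJ gives D = 431 kJ/mol.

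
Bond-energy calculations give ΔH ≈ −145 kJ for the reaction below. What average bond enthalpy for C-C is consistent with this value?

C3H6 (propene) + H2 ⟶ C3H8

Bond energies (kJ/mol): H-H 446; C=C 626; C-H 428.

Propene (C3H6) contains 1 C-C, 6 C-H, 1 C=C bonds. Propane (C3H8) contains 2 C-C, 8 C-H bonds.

D(C-C) ≈ 361 kJ/mol

Let D be the C-C bond energy.
Σ(broken) = 1×D + 6×428 + 1×626 + 1×446 = 3640 + D
Σ(formed) = 2×D + 8×428 = 3424 + 2D
ΔH = Σ(broken) − Σ(formed) = (3640 + D) − (3424 + 2D) = +216 − D
Setting this equal to −145 kJ gives D = 361 kJ/mol.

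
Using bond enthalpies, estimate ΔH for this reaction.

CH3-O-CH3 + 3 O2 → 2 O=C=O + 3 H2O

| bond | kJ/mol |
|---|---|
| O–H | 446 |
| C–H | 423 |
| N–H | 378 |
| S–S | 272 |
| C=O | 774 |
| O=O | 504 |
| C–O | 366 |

ΔH ≈ −990 kJ

Bonds broken (reactants):
  C–H: 6 × 423 = 2538
  C–O: 2 × 366 = 732
  O=O: 3 × 504 = 1512
  Σ(broken) = 4782 kJ
Bonds formed (products):
  C=O: 4 × 774 = 3096
  O–H: 6 × 446 = 2676
  Σ(formed) = 5772 kJ
ΔH = Σ(broken) − Σ(formed) = 4782 − 5772 = −990 kJ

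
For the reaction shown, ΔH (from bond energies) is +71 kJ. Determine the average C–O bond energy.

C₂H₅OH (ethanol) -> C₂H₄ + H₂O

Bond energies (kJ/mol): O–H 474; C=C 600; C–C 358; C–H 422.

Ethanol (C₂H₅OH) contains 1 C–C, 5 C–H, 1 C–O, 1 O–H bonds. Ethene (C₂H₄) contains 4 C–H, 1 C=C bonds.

Let D be the C–O bond energy.
Σ(broken) = 1×358 + 5×422 + 1×D + 1×474 = 2942 + D
Σ(formed) = 4×422 + 1×600 + 2×474 = 3236
ΔH = Σ(broken) − Σ(formed) = (2942 + D) − (3236) = −294 + D
Setting this equal to +71 kJ gives D = 365 kJ/mol.

D(C–O) ≈ 365 kJ/mol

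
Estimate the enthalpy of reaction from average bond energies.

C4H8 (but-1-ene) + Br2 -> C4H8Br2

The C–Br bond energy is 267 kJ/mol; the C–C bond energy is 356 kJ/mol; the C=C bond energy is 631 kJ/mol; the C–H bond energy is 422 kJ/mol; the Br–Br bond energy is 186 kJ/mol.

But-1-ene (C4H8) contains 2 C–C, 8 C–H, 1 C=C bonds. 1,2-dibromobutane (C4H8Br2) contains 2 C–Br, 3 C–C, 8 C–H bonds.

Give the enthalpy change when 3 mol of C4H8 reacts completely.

ΔH = −219 kJ

Bonds broken (reactants):
  Br–Br: 1 × 186 = 186
  C–C: 2 × 356 = 712
  C–H: 8 × 422 = 3376
  C=C: 1 × 631 = 631
  Σ(broken) = 4905 kJ
Bonds formed (products):
  C–Br: 2 × 267 = 534
  C–C: 3 × 356 = 1068
  C–H: 8 × 422 = 3376
  Σ(formed) = 4978 kJ
ΔH = Σ(broken) − Σ(formed) = 4905 − 4978 = −73 kJ
For 3× the reaction as written: 3 × (−73) = −219 kJ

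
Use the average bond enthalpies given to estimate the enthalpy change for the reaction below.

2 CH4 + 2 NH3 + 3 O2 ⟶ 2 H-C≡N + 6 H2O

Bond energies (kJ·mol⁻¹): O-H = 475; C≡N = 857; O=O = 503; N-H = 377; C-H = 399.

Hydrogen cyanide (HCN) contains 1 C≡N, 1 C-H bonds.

Bonds broken (reactants):
  C-H: 8 × 399 = 3192
  N-H: 6 × 377 = 2262
  O=O: 3 × 503 = 1509
  Σ(broken) = 6963 kJ
Bonds formed (products):
  C≡N: 2 × 857 = 1714
  C-H: 2 × 399 = 798
  O-H: 12 × 475 = 5700
  Σ(formed) = 8212 kJ
ΔH = Σ(broken) − Σ(formed) = 6963 − 8212 = −1249 kJ

ΔH ≈ −1249 kJ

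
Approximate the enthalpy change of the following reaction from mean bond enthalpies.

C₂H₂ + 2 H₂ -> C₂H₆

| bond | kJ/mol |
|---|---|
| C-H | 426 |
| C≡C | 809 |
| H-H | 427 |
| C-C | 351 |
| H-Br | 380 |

ΔH ≈ −392 kJ

Bonds broken (reactants):
  C≡C: 1 × 809 = 809
  C-H: 2 × 426 = 852
  H-H: 2 × 427 = 854
  Σ(broken) = 2515 kJ
Bonds formed (products):
  C-C: 1 × 351 = 351
  C-H: 6 × 426 = 2556
  Σ(formed) = 2907 kJ
ΔH = Σ(broken) − Σ(formed) = 2515 − 2907 = −392 kJ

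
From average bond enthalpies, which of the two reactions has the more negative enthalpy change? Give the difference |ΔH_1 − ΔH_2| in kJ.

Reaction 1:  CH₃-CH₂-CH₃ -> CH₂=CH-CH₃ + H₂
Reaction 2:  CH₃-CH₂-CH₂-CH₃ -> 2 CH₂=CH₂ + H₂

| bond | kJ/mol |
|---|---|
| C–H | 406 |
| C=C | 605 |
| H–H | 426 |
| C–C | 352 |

Reaction 1, by 99 kJ

Reaction 1:
  Bonds broken (reactants):
    C–C: 2 × 352 = 704
    C–H: 8 × 406 = 3248
    Σ(broken) = 3952 kJ
  Bonds formed (products):
    C–C: 1 × 352 = 352
    C–H: 6 × 406 = 2436
    C=C: 1 × 605 = 605
    H–H: 1 × 426 = 426
    Σ(formed) = 3819 kJ
  ΔH_1 = 3952 − 3819 = +133 kJ
Reaction 2:
  Bonds broken (reactants):
    C–C: 3 × 352 = 1056
    C–H: 10 × 406 = 4060
    Σ(broken) = 5116 kJ
  Bonds formed (products):
    C–H: 8 × 406 = 3248
    C=C: 2 × 605 = 1210
    H–H: 1 × 426 = 426
    Σ(formed) = 4884 kJ
  ΔH_2 = 5116 − 4884 = +232 kJ
ΔH_1 − ΔH_2 = −99 kJ, so reaction 1 has the more negative ΔH; |ΔH_1 − ΔH_2| = 99 kJ.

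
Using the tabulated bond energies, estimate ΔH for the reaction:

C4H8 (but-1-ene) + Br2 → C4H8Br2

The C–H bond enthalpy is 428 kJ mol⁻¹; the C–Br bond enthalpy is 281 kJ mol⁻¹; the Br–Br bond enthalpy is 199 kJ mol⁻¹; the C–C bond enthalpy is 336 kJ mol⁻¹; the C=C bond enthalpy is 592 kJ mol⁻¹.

ΔH ≈ −107 kJ

Bonds broken (reactants):
  Br–Br: 1 × 199 = 199
  C–C: 2 × 336 = 672
  C–H: 8 × 428 = 3424
  C=C: 1 × 592 = 592
  Σ(broken) = 4887 kJ
Bonds formed (products):
  C–Br: 2 × 281 = 562
  C–C: 3 × 336 = 1008
  C–H: 8 × 428 = 3424
  Σ(formed) = 4994 kJ
ΔH = Σ(broken) − Σ(formed) = 4887 − 4994 = −107 kJ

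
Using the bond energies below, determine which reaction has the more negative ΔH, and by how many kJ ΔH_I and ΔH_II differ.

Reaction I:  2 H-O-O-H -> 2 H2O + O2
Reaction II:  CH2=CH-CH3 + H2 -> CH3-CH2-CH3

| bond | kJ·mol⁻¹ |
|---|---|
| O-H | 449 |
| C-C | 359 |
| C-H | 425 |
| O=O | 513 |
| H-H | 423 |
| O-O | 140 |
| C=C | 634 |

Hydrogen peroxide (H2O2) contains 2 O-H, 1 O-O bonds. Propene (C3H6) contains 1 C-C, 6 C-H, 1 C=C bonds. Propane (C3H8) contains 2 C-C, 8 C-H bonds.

Reaction I, by 81 kJ

Reaction I:
  Bonds broken (reactants):
    O-H: 4 × 449 = 1796
    O-O: 2 × 140 = 280
    Σ(broken) = 2076 kJ
  Bonds formed (products):
    O-H: 4 × 449 = 1796
    O=O: 1 × 513 = 513
    Σ(formed) = 2309 kJ
  ΔH_I = 2076 − 2309 = −233 kJ
Reaction II:
  Bonds broken (reactants):
    C-C: 1 × 359 = 359
    C-H: 6 × 425 = 2550
    C=C: 1 × 634 = 634
    H-H: 1 × 423 = 423
    Σ(broken) = 3966 kJ
  Bonds formed (products):
    C-C: 2 × 359 = 718
    C-H: 8 × 425 = 3400
    Σ(formed) = 4118 kJ
  ΔH_II = 3966 − 4118 = −152 kJ
ΔH_I − ΔH_II = −81 kJ, so reaction I has the more negative ΔH; |ΔH_I − ΔH_II| = 81 kJ.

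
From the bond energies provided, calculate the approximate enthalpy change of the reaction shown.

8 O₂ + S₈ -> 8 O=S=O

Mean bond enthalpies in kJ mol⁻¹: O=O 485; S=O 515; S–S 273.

Bonds broken (reactants):
  O=O: 8 × 485 = 3880
  S–S: 8 × 273 = 2184
  Σ(broken) = 6064 kJ
Bonds formed (products):
  S=O: 16 × 515 = 8240
  Σ(formed) = 8240 kJ
ΔH = Σ(broken) − Σ(formed) = 6064 − 8240 = −2176 kJ

ΔH ≈ −2176 kJ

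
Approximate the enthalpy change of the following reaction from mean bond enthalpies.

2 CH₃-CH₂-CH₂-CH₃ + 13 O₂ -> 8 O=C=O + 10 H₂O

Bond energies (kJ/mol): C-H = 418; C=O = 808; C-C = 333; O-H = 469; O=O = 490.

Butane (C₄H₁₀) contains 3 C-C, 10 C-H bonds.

Bonds broken (reactants):
  C-C: 6 × 333 = 1998
  C-H: 20 × 418 = 8360
  O=O: 13 × 490 = 6370
  Σ(broken) = 16728 kJ
Bonds formed (products):
  C=O: 16 × 808 = 12928
  O-H: 20 × 469 = 9380
  Σ(formed) = 22308 kJ
ΔH = Σ(broken) − Σ(formed) = 16728 − 22308 = −5580 kJ

ΔH ≈ −5580 kJ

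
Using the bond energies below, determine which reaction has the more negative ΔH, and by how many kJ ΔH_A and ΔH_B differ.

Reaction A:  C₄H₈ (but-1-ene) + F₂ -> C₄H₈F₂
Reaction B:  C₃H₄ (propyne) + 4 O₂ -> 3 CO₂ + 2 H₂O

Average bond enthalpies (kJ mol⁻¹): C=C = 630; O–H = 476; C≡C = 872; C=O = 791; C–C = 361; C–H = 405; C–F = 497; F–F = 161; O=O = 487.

Reaction A:
  Bonds broken (reactants):
    C–C: 2 × 361 = 722
    C–H: 8 × 405 = 3240
    C=C: 1 × 630 = 630
    F–F: 1 × 161 = 161
    Σ(broken) = 4753 kJ
  Bonds formed (products):
    C–C: 3 × 361 = 1083
    C–F: 2 × 497 = 994
    C–H: 8 × 405 = 3240
    Σ(formed) = 5317 kJ
  ΔH_A = 4753 − 5317 = −564 kJ
Reaction B:
  Bonds broken (reactants):
    C≡C: 1 × 872 = 872
    C–C: 1 × 361 = 361
    C–H: 4 × 405 = 1620
    O=O: 4 × 487 = 1948
    Σ(broken) = 4801 kJ
  Bonds formed (products):
    C=O: 6 × 791 = 4746
    O–H: 4 × 476 = 1904
    Σ(formed) = 6650 kJ
  ΔH_B = 4801 − 6650 = −1849 kJ
ΔH_A − ΔH_B = +1285 kJ, so reaction B has the more negative ΔH; |ΔH_A − ΔH_B| = 1285 kJ.

Reaction B, by 1285 kJ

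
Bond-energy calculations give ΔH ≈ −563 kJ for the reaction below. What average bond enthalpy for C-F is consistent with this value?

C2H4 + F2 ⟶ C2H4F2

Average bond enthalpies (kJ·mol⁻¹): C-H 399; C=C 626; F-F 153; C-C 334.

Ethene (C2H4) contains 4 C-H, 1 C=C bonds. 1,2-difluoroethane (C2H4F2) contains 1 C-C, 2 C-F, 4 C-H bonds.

D(C-F) ≈ 504 kJ/mol

Let D be the C-F bond energy.
Σ(broken) = 4×399 + 1×626 + 1×153 = 2375
Σ(formed) = 1×334 + 2×D + 4×399 = 1930 + 2D
ΔH = Σ(broken) − Σ(formed) = (2375) − (1930 + 2D) = +445 − 2D
Setting this equal to −563 kJ gives 2D = 1008, so D = 504 kJ/mol.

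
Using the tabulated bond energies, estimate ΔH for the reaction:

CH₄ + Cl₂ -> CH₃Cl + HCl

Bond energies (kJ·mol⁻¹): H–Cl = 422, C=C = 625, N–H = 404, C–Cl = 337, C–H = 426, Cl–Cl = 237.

Bonds broken (reactants):
  C–H: 4 × 426 = 1704
  Cl–Cl: 1 × 237 = 237
  Σ(broken) = 1941 kJ
Bonds formed (products):
  C–Cl: 1 × 337 = 337
  C–H: 3 × 426 = 1278
  H–Cl: 1 × 422 = 422
  Σ(formed) = 2037 kJ
ΔH = Σ(broken) − Σ(formed) = 1941 − 2037 = −96 kJ

ΔH ≈ −96 kJ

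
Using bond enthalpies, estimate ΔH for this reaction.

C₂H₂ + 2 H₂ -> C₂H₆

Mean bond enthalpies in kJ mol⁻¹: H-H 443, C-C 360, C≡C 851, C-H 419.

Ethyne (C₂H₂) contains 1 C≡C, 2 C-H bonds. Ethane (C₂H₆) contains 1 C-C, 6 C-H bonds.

ΔH ≈ −299 kJ

Bonds broken (reactants):
  C≡C: 1 × 851 = 851
  C-H: 2 × 419 = 838
  H-H: 2 × 443 = 886
  Σ(broken) = 2575 kJ
Bonds formed (products):
  C-C: 1 × 360 = 360
  C-H: 6 × 419 = 2514
  Σ(formed) = 2874 kJ
ΔH = Σ(broken) − Σ(formed) = 2575 − 2874 = −299 kJ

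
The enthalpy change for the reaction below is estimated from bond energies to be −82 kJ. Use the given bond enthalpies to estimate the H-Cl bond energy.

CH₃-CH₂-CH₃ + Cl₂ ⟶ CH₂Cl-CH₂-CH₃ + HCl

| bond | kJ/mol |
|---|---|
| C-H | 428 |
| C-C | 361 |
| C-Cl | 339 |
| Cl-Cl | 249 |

Let D be the H-Cl bond energy.
Σ(broken) = 2×361 + 8×428 + 1×249 = 4395
Σ(formed) = 2×361 + 1×339 + 7×428 + 1×D = 4057 + D
ΔH = Σ(broken) − Σ(formed) = (4395) − (4057 + D) = +338 − D
Setting this equal to −82 kJ gives D = 420 kJ/mol.

D(H-Cl) ≈ 420 kJ/mol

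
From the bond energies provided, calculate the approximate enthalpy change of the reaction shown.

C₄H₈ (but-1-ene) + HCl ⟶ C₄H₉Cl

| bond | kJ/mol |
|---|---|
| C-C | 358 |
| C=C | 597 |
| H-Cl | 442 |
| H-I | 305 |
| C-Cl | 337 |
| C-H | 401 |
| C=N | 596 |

ΔH ≈ −57 kJ

Bonds broken (reactants):
  C-C: 2 × 358 = 716
  C-H: 8 × 401 = 3208
  C=C: 1 × 597 = 597
  H-Cl: 1 × 442 = 442
  Σ(broken) = 4963 kJ
Bonds formed (products):
  C-C: 3 × 358 = 1074
  C-Cl: 1 × 337 = 337
  C-H: 9 × 401 = 3609
  Σ(formed) = 5020 kJ
ΔH = Σ(broken) − Σ(formed) = 4963 − 5020 = −57 kJ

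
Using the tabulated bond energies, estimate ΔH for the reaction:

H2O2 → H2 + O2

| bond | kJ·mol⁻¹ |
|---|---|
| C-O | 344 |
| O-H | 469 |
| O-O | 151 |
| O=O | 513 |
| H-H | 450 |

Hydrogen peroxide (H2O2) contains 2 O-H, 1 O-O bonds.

Bonds broken (reactants):
  O-H: 2 × 469 = 938
  O-O: 1 × 151 = 151
  Σ(broken) = 1089 kJ
Bonds formed (products):
  H-H: 1 × 450 = 450
  O=O: 1 × 513 = 513
  Σ(formed) = 963 kJ
ΔH = Σ(broken) − Σ(formed) = 1089 − 963 = +126 kJ

ΔH ≈ +126 kJ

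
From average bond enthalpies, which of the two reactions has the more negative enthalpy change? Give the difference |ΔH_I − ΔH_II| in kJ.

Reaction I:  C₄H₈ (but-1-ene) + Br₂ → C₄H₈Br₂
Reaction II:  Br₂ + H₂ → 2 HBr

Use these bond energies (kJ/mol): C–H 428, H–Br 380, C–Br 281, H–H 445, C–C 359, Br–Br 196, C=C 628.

Reaction II, by 22 kJ

Reaction I:
  Bonds broken (reactants):
    Br–Br: 1 × 196 = 196
    C–C: 2 × 359 = 718
    C–H: 8 × 428 = 3424
    C=C: 1 × 628 = 628
    Σ(broken) = 4966 kJ
  Bonds formed (products):
    C–Br: 2 × 281 = 562
    C–C: 3 × 359 = 1077
    C–H: 8 × 428 = 3424
    Σ(formed) = 5063 kJ
  ΔH_I = 4966 − 5063 = −97 kJ
Reaction II:
  Bonds broken (reactants):
    Br–Br: 1 × 196 = 196
    H–H: 1 × 445 = 445
    Σ(broken) = 641 kJ
  Bonds formed (products):
    H–Br: 2 × 380 = 760
    Σ(formed) = 760 kJ
  ΔH_II = 641 − 760 = −119 kJ
ΔH_I − ΔH_II = +22 kJ, so reaction II has the more negative ΔH; |ΔH_I − ΔH_II| = 22 kJ.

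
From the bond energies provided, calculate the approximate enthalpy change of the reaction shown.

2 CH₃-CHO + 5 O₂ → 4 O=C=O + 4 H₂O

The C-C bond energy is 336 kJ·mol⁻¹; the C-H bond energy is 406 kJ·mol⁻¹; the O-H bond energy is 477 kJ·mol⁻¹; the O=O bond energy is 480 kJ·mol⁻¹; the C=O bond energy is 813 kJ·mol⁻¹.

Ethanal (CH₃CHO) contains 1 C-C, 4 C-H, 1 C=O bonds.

Bonds broken (reactants):
  C-C: 2 × 336 = 672
  C-H: 8 × 406 = 3248
  C=O: 2 × 813 = 1626
  O=O: 5 × 480 = 2400
  Σ(broken) = 7946 kJ
Bonds formed (products):
  C=O: 8 × 813 = 6504
  O-H: 8 × 477 = 3816
  Σ(formed) = 10320 kJ
ΔH = Σ(broken) − Σ(formed) = 7946 − 10320 = −2374 kJ

ΔH ≈ −2374 kJ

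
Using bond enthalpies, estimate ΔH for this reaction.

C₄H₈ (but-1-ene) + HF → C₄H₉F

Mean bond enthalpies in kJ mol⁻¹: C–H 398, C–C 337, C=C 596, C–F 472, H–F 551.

ΔH ≈ −60 kJ

Bonds broken (reactants):
  C–C: 2 × 337 = 674
  C–H: 8 × 398 = 3184
  C=C: 1 × 596 = 596
  H–F: 1 × 551 = 551
  Σ(broken) = 5005 kJ
Bonds formed (products):
  C–C: 3 × 337 = 1011
  C–F: 1 × 472 = 472
  C–H: 9 × 398 = 3582
  Σ(formed) = 5065 kJ
ΔH = Σ(broken) − Σ(formed) = 5005 − 5065 = −60 kJ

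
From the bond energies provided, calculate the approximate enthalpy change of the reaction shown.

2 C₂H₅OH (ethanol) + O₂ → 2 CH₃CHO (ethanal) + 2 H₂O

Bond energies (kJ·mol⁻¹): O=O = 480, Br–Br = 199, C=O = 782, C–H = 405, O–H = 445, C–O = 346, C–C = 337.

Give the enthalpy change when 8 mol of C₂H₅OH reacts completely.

Bonds broken (reactants):
  C–C: 2 × 337 = 674
  C–H: 10 × 405 = 4050
  C–O: 2 × 346 = 692
  O–H: 2 × 445 = 890
  O=O: 1 × 480 = 480
  Σ(broken) = 6786 kJ
Bonds formed (products):
  C–C: 2 × 337 = 674
  C–H: 8 × 405 = 3240
  C=O: 2 × 782 = 1564
  O–H: 4 × 445 = 1780
  Σ(formed) = 7258 kJ
ΔH = Σ(broken) − Σ(formed) = 6786 − 7258 = −472 kJ
For 4× the reaction as written: 4 × (−472) = −1888 kJ

ΔH = −1888 kJ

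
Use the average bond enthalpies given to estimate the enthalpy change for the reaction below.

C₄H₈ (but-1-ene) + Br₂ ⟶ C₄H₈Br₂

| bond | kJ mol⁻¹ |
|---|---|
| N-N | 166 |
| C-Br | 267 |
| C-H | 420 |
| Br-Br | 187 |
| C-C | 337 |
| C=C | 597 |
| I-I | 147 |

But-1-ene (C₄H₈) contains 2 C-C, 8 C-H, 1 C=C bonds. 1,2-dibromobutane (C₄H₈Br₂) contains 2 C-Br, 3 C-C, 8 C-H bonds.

Bonds broken (reactants):
  Br-Br: 1 × 187 = 187
  C-C: 2 × 337 = 674
  C-H: 8 × 420 = 3360
  C=C: 1 × 597 = 597
  Σ(broken) = 4818 kJ
Bonds formed (products):
  C-Br: 2 × 267 = 534
  C-C: 3 × 337 = 1011
  C-H: 8 × 420 = 3360
  Σ(formed) = 4905 kJ
ΔH = Σ(broken) − Σ(formed) = 4818 − 4905 = −87 kJ

ΔH ≈ −87 kJ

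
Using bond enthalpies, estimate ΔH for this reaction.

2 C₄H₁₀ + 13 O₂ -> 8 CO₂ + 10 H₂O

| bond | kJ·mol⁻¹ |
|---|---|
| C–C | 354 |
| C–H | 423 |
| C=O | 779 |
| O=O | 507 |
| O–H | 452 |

ΔH ≈ −4329 kJ

Bonds broken (reactants):
  C–C: 6 × 354 = 2124
  C–H: 20 × 423 = 8460
  O=O: 13 × 507 = 6591
  Σ(broken) = 17175 kJ
Bonds formed (products):
  C=O: 16 × 779 = 12464
  O–H: 20 × 452 = 9040
  Σ(formed) = 21504 kJ
ΔH = Σ(broken) − Σ(formed) = 17175 − 21504 = −4329 kJ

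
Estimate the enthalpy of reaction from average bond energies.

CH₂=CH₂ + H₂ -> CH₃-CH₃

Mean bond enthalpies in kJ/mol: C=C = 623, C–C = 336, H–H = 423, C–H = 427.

Bonds broken (reactants):
  C–H: 4 × 427 = 1708
  C=C: 1 × 623 = 623
  H–H: 1 × 423 = 423
  Σ(broken) = 2754 kJ
Bonds formed (products):
  C–C: 1 × 336 = 336
  C–H: 6 × 427 = 2562
  Σ(formed) = 2898 kJ
ΔH = Σ(broken) − Σ(formed) = 2754 − 2898 = −144 kJ

ΔH ≈ −144 kJ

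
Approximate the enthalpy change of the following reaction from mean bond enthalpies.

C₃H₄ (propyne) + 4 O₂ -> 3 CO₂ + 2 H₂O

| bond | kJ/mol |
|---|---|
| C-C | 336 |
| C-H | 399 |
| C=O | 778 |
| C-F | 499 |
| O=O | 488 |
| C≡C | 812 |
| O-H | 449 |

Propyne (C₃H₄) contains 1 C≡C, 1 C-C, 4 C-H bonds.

ΔH ≈ −1768 kJ

Bonds broken (reactants):
  C≡C: 1 × 812 = 812
  C-C: 1 × 336 = 336
  C-H: 4 × 399 = 1596
  O=O: 4 × 488 = 1952
  Σ(broken) = 4696 kJ
Bonds formed (products):
  C=O: 6 × 778 = 4668
  O-H: 4 × 449 = 1796
  Σ(formed) = 6464 kJ
ΔH = Σ(broken) − Σ(formed) = 4696 − 6464 = −1768 kJ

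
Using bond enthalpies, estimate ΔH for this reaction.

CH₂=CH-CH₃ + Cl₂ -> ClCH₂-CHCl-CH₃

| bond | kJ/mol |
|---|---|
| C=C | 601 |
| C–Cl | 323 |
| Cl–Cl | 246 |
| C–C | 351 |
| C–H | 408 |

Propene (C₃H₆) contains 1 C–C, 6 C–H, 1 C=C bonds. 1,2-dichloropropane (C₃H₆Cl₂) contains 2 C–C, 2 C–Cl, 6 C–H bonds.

ΔH ≈ −150 kJ

Bonds broken (reactants):
  C–C: 1 × 351 = 351
  C–H: 6 × 408 = 2448
  C=C: 1 × 601 = 601
  Cl–Cl: 1 × 246 = 246
  Σ(broken) = 3646 kJ
Bonds formed (products):
  C–C: 2 × 351 = 702
  C–Cl: 2 × 323 = 646
  C–H: 6 × 408 = 2448
  Σ(formed) = 3796 kJ
ΔH = Σ(broken) − Σ(formed) = 3646 − 3796 = −150 kJ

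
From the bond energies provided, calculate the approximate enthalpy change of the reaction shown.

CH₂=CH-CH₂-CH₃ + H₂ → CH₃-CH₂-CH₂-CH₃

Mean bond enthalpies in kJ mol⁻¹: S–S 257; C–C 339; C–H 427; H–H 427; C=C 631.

ΔH ≈ −135 kJ

Bonds broken (reactants):
  C–C: 2 × 339 = 678
  C–H: 8 × 427 = 3416
  C=C: 1 × 631 = 631
  H–H: 1 × 427 = 427
  Σ(broken) = 5152 kJ
Bonds formed (products):
  C–C: 3 × 339 = 1017
  C–H: 10 × 427 = 4270
  Σ(formed) = 5287 kJ
ΔH = Σ(broken) − Σ(formed) = 5152 − 5287 = −135 kJ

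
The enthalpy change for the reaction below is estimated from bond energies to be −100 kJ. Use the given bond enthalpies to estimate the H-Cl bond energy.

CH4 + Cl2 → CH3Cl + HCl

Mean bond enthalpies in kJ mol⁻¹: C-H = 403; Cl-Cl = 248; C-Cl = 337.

Let D be the H-Cl bond energy.
Σ(broken) = 4×403 + 1×248 = 1860
Σ(formed) = 1×337 + 3×403 + 1×D = 1546 + D
ΔH = Σ(broken) − Σ(formed) = (1860) − (1546 + D) = +314 − D
Setting this equal to −100 kJ gives D = 414 kJ/mol.

D(H-Cl) ≈ 414 kJ/mol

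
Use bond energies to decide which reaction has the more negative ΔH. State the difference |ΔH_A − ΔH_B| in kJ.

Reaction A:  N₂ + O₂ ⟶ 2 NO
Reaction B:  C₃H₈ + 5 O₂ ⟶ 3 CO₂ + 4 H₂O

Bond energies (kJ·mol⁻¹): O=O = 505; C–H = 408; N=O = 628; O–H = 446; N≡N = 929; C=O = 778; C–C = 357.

Reaction A:
  Bonds broken (reactants):
    N≡N: 1 × 929 = 929
    O=O: 1 × 505 = 505
    Σ(broken) = 1434 kJ
  Bonds formed (products):
    N=O: 2 × 628 = 1256
    Σ(formed) = 1256 kJ
  ΔH_A = 1434 − 1256 = +178 kJ
Reaction B:
  Bonds broken (reactants):
    C–C: 2 × 357 = 714
    C–H: 8 × 408 = 3264
    O=O: 5 × 505 = 2525
    Σ(broken) = 6503 kJ
  Bonds formed (products):
    C=O: 6 × 778 = 4668
    O–H: 8 × 446 = 3568
    Σ(formed) = 8236 kJ
  ΔH_B = 6503 − 8236 = −1733 kJ
ΔH_A − ΔH_B = +1911 kJ, so reaction B has the more negative ΔH; |ΔH_A − ΔH_B| = 1911 kJ.

Reaction B, by 1911 kJ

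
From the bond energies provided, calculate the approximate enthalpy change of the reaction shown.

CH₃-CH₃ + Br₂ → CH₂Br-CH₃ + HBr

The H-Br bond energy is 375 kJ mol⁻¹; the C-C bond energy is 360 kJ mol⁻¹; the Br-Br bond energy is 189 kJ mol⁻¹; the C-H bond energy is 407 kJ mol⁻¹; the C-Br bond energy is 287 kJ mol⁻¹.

Bonds broken (reactants):
  Br-Br: 1 × 189 = 189
  C-C: 1 × 360 = 360
  C-H: 6 × 407 = 2442
  Σ(broken) = 2991 kJ
Bonds formed (products):
  C-Br: 1 × 287 = 287
  C-C: 1 × 360 = 360
  C-H: 5 × 407 = 2035
  H-Br: 1 × 375 = 375
  Σ(formed) = 3057 kJ
ΔH = Σ(broken) − Σ(formed) = 2991 − 3057 = −66 kJ

ΔH ≈ −66 kJ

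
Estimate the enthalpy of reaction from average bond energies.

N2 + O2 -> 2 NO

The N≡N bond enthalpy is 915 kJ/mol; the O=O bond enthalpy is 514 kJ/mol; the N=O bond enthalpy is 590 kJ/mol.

ΔH ≈ +249 kJ

Bonds broken (reactants):
  N≡N: 1 × 915 = 915
  O=O: 1 × 514 = 514
  Σ(broken) = 1429 kJ
Bonds formed (products):
  N=O: 2 × 590 = 1180
  Σ(formed) = 1180 kJ
ΔH = Σ(broken) − Σ(formed) = 1429 − 1180 = +249 kJ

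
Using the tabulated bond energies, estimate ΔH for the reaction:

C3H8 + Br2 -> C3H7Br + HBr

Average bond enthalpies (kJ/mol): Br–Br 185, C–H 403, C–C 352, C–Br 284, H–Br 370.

ΔH ≈ −66 kJ

Bonds broken (reactants):
  Br–Br: 1 × 185 = 185
  C–C: 2 × 352 = 704
  C–H: 8 × 403 = 3224
  Σ(broken) = 4113 kJ
Bonds formed (products):
  C–Br: 1 × 284 = 284
  C–C: 2 × 352 = 704
  C–H: 7 × 403 = 2821
  H–Br: 1 × 370 = 370
  Σ(formed) = 4179 kJ
ΔH = Σ(broken) − Σ(formed) = 4113 − 4179 = −66 kJ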